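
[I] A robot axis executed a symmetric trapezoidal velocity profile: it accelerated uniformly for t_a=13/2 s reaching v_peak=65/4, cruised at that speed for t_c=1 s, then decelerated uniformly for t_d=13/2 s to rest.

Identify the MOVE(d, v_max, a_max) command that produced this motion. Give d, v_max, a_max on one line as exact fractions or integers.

d=975/8 v_max=65/4 a_max=5/2

a_max = (65/4)/(13/2) = 5/2
d_a = ½·65/4·13/2 = 845/16; d_c = 65/4·1 = 65/4
d = 2·845/16 + 65/4 = 975/8
t_c = 1 > 0 so v_max = 65/4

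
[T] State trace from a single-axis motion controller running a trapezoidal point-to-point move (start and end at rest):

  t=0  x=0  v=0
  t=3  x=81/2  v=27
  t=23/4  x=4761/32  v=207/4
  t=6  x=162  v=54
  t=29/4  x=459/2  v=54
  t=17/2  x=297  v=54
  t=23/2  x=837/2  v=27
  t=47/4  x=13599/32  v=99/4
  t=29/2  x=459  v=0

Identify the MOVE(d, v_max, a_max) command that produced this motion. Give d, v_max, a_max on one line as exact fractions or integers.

d=459 v_max=54 a_max=9

final state: t=29/2, x=459, v=0 → d = 459
a_max = (27−0)/(3−0) = 9
max v = 54 over t∈[6,17/2] → v_max = 54
check: 54·(6+5/2) = 459 ✓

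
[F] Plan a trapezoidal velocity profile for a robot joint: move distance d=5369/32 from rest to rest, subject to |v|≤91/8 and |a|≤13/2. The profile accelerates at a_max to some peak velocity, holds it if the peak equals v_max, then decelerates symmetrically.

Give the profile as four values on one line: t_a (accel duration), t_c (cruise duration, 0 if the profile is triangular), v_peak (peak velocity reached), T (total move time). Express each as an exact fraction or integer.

vₘ²/aₘ = (91/8)²/(13/2) = 637/32
5369/32 ≥ 637/32 → trapezoidal
t_a = (91/8)/(13/2) = 7/4; v_peak = 91/8
d_cruise = 5369/32 − 637/32 = 1183/8; t_c = (1183/8)/(91/8) = 13
T = 2·7/4 + 13 = 33/2

t_a=7/4 t_c=13 v_peak=91/8 T=33/2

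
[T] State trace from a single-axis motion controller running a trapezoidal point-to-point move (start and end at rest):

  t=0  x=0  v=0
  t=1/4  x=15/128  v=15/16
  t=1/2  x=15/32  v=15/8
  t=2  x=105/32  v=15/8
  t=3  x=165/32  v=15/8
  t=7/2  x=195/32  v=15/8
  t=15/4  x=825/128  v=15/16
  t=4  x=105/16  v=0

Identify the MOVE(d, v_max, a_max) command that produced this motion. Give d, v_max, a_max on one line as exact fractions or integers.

final state: t=4, x=105/16, v=0 → d = 105/16
a_max = (15/16−0)/(1/4−0) = 15/4
max v = 15/8 over t∈[1/2,7/2] → v_max = 15/8
check: 15/8·(1/2+3) = 105/16 ✓

d=105/16 v_max=15/8 a_max=15/4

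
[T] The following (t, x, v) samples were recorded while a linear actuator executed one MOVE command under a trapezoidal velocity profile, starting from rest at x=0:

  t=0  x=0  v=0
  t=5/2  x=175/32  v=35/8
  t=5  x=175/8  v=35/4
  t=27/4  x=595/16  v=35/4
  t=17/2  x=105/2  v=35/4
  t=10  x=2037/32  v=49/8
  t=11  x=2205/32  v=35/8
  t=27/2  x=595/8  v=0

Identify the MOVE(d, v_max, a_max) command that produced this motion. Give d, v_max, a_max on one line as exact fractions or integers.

d=595/8 v_max=35/4 a_max=7/4

final state: t=27/2, x=595/8, v=0 → d = 595/8
a_max = (35/8−0)/(5/2−0) = 7/4
max v = 35/4 over t∈[5,17/2] → v_max = 35/4
check: 35/4·(5+7/2) = 595/8 ✓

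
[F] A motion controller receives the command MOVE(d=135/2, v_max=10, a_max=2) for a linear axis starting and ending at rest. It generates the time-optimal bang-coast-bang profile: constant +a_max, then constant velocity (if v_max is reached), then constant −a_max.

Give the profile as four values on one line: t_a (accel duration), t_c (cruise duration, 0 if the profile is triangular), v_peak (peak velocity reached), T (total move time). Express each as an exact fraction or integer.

v_max²/a_max = 10²/2 = 50
135/2 ≥ 50 so v_max reached
t_a = 10/2 = 5; v_peak = 10
d_cruise = 135/2 − 50 = 35/2; t_c = (35/2)/10 = 7/4
T = 2·5 + 7/4 = 47/4

t_a=5 t_c=7/4 v_peak=10 T=47/4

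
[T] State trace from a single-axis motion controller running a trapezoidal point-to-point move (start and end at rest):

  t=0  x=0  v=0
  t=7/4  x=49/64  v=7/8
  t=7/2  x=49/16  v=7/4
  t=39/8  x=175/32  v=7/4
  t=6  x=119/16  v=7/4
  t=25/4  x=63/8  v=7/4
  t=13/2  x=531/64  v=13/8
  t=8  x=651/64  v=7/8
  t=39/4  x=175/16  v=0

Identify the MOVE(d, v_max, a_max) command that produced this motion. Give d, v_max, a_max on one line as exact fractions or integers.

final state: t=39/4, x=175/16, v=0 → d = 175/16
a_max = (7/8−0)/(7/4−0) = 1/2
max v = 7/4 over t∈[7/2,25/4] → v_max = 7/4
check: 7/4·(7/2+11/4) = 175/16 ✓

d=175/16 v_max=7/4 a_max=1/2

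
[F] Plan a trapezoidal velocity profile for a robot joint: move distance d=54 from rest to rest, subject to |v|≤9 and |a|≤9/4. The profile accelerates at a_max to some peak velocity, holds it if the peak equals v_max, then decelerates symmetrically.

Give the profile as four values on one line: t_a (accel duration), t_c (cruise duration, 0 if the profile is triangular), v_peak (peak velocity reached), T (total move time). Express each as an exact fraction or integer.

t_a=4 t_c=2 v_peak=9 T=10

(v_max)²/a_max = 9²/(9/4) = 36
54 ≥ 36 ⇒ cruise phase
t_a = 9/(9/4) = 4; v_peak = 9
d_cruise = 54 − 36 = 18; t_c = 18/9 = 2
T = 2·4 + 2 = 10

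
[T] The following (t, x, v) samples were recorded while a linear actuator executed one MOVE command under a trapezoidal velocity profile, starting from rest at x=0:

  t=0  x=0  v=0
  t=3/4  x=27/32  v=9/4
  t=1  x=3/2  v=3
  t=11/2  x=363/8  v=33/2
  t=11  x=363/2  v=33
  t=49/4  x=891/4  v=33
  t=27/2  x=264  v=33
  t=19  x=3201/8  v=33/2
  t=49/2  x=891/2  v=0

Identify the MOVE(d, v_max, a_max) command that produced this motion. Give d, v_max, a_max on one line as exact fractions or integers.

d=891/2 v_max=33 a_max=3

final state: t=49/2, x=891/2, v=0 → d = 891/2
a_max = (9/4−0)/(3/4−0) = 3
max v = 33 over t∈[11,27/2] → v_max = 33
check: 33·(11+5/2) = 891/2 ✓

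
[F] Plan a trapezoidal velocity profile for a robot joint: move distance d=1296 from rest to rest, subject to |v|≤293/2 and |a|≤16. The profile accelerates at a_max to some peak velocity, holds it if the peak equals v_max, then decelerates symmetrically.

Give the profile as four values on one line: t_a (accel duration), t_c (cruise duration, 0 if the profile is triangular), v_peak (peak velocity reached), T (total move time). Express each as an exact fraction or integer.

(v_max)²/a_max = (293/2)²/16 = 85849/64
1296 < 85849/64 so t_c = 0
v_peak = √(1296·16) = √20736 = 144
t_a = 144/16 = 9; t_c = 0
T = 2·9 = 18

t_a=9 t_c=0 v_peak=144 T=18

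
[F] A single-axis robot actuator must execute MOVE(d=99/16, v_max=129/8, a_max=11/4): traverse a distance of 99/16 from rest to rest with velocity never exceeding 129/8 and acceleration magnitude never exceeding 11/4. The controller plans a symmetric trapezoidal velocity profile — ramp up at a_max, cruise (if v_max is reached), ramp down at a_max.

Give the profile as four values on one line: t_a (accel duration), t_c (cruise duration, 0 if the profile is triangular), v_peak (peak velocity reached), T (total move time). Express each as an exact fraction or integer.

v_max²/a_max = (129/8)²/(11/4) = 16641/176
99/16 < 16641/176 so t_c = 0
v_peak = √(99/16·11/4) = √(1089/64) = 33/8
t_a = (33/8)/(11/4) = 3/2; t_c = 0
T = 2·3/2 = 3

t_a=3/2 t_c=0 v_peak=33/8 T=3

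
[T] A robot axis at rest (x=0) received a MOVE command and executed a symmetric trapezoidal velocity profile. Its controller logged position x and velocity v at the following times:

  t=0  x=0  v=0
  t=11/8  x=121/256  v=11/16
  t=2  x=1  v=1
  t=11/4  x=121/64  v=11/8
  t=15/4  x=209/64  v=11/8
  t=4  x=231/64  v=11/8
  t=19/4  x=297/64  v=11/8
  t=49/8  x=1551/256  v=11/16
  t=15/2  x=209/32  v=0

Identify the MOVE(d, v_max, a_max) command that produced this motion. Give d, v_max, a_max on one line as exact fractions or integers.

final state: t=15/2, x=209/32, v=0 → d = 209/32
a_max = (11/16−0)/(11/8−0) = 1/2
max v = 11/8 over t∈[11/4,19/4] → v_max = 11/8
check: 11/8·(11/4+2) = 209/32 ✓

d=209/32 v_max=11/8 a_max=1/2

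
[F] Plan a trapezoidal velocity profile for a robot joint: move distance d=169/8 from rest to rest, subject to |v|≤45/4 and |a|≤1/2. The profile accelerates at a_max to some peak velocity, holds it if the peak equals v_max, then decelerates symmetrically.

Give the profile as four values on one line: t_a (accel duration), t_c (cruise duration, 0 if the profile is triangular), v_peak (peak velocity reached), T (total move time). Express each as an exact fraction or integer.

t_a=13/2 t_c=0 v_peak=13/4 T=13

vₘ²/aₘ = (45/4)²/(1/2) = 2025/8
169/8 < 2025/8 → triangular
v_peak = √(169/8·1/2) = √(169/16) = 13/4
t_a = (13/4)/(1/2) = 13/2; t_c = 0
T = 2·13/2 = 13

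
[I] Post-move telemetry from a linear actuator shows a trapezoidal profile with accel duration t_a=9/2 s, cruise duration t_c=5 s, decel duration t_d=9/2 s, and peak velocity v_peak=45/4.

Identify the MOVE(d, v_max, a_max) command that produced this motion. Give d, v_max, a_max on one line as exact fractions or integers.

d=855/8 v_max=45/4 a_max=5/2

a_max = (45/4)/(9/2) = 5/2
d_a = ½·45/4·9/2 = 405/16; d_c = 45/4·5 = 225/4
d = 2·405/16 + 225/4 = 855/8
t_c = 5 > 0 → v_max = v_peak = 45/4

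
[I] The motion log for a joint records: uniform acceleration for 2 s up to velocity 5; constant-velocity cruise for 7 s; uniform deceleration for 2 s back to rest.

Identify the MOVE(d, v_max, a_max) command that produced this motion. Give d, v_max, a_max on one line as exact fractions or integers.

d=45 v_max=5 a_max=5/2

a_max = 5/2
d_a = ½·5·2 = 5; d_c = 5·7 = 35
d = 2·5 + 35 = 45
t_c = 7 > 0 ⇒ limit active, v_max = 5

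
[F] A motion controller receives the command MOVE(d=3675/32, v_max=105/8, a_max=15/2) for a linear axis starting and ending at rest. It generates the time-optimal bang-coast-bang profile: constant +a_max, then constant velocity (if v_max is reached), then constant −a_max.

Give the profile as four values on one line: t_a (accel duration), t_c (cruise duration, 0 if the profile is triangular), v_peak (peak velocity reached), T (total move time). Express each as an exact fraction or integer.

t_a=7/4 t_c=7 v_peak=105/8 T=21/2

vₘ²/aₘ = (105/8)²/(15/2) = 735/32
3675/32 ≥ 735/32 → trapezoidal
t_a = (105/8)/(15/2) = 7/4; v_peak = 105/8
d_cruise = 3675/32 − 735/32 = 735/8; t_c = (735/8)/(105/8) = 7
T = 2·7/4 + 7 = 21/2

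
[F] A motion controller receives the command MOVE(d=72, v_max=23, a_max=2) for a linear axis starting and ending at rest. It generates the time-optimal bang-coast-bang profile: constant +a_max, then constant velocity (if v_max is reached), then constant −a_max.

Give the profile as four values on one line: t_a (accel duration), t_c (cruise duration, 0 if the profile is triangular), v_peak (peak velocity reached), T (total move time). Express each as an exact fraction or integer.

t_a=6 t_c=0 v_peak=12 T=12

vₘ²/aₘ = 23²/2 = 529/2
72 < 529/2 → triangular
v_peak = √(72·2) = √144 = 12
t_a = 12/2 = 6; t_c = 0
T = 2·6 = 12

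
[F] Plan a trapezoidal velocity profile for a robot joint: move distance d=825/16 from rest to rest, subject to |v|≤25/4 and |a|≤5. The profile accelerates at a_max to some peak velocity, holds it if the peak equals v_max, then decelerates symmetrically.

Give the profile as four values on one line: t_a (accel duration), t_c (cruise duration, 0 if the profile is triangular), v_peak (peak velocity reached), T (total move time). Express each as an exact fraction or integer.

v_max²/a_max = (25/4)²/5 = 125/16
825/16 ≥ 125/16 → trapezoidal
t_a = (25/4)/5 = 5/4; v_peak = 25/4
d_cruise = 825/16 − 125/16 = 175/4; t_c = (175/4)/(25/4) = 7
T = 2·5/4 + 7 = 19/2

t_a=5/4 t_c=7 v_peak=25/4 T=19/2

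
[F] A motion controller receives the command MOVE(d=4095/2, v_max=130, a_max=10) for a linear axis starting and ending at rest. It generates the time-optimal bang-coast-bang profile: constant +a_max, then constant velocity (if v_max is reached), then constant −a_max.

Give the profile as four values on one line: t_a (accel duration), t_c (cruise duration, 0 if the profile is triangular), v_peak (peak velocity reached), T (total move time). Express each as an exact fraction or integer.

t_a=13 t_c=11/4 v_peak=130 T=115/4

v_max²/a_max = 130²/10 = 1690
4095/2 ≥ 1690 → trapezoidal
t_a = 130/10 = 13; v_peak = 130
d_cruise = 4095/2 − 1690 = 715/2; t_c = (715/2)/130 = 11/4
T = 2·13 + 11/4 = 115/4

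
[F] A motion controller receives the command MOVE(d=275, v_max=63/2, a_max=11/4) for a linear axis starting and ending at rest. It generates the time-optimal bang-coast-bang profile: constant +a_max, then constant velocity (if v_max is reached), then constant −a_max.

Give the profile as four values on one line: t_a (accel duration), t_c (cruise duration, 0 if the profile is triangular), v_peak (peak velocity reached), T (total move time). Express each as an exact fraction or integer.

vₘ²/aₘ = (63/2)²/(11/4) = 3969/11
275 < 3969/11 → triangular
v_peak = √(275·11/4) = √(3025/4) = 55/2
t_a = (55/2)/(11/4) = 10; t_c = 0
T = 2·10 = 20

t_a=10 t_c=0 v_peak=55/2 T=20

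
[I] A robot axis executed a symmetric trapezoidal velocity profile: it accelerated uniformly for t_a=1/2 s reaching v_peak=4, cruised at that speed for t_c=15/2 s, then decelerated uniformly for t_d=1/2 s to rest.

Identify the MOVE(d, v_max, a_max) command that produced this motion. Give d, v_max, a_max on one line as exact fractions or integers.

a_max = 4/(1/2) = 8
d_a = ½·4·1/2 = 1; d_c = 4·15/2 = 30
d = 2·1 + 30 = 32
t_c = 15/2 > 0 so v_max = 4

d=32 v_max=4 a_max=8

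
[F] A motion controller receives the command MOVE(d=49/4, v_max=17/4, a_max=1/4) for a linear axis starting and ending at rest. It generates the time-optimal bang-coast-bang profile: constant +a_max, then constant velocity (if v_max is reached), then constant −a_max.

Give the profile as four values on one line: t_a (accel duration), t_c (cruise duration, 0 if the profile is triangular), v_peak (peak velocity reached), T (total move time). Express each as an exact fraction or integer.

t_a=7 t_c=0 v_peak=7/4 T=14

(v_max)²/a_max = (17/4)²/(1/4) = 289/4
49/4 < 289/4 so t_c = 0
v_peak = √(49/4·1/4) = √(49/16) = 7/4
t_a = (7/4)/(1/4) = 7; t_c = 0
T = 2·7 = 14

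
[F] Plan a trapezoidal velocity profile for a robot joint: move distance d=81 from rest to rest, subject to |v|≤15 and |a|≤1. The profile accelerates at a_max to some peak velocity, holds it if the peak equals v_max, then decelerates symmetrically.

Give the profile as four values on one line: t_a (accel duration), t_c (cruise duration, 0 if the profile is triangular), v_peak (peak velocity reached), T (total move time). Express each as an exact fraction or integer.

t_a=9 t_c=0 v_peak=9 T=18

(v_max)²/a_max = 15²/1 = 225
81 < 225 so t_c = 0
v_peak = √(81·1) = √81 = 9
t_a = 9/1 = 9; t_c = 0
T = 2·9 = 18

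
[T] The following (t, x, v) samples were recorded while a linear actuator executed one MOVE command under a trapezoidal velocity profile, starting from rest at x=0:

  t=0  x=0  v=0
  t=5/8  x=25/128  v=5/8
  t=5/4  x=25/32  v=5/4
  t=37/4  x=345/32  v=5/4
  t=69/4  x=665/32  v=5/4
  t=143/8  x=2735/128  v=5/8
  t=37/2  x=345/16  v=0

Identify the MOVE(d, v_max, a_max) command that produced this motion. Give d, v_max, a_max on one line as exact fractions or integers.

d=345/16 v_max=5/4 a_max=1

final state: t=37/2, x=345/16, v=0 → d = 345/16
a_max = (5/8−0)/(5/8−0) = 1
max v = 5/4 over t∈[5/4,69/4] → v_max = 5/4
check: 5/4·(5/4+16) = 345/16 ✓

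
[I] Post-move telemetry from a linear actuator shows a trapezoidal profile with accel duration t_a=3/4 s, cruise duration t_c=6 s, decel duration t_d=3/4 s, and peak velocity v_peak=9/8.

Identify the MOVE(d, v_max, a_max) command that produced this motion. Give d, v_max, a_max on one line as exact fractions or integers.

d=243/32 v_max=9/8 a_max=3/2

a_max = (9/8)/(3/4) = 3/2
d_a = ½·9/8·3/4 = 27/64; d_c = 9/8·6 = 27/4
d = 2·27/64 + 27/4 = 243/32
t_c = 6 > 0 ⇒ limit active, v_max = 9/8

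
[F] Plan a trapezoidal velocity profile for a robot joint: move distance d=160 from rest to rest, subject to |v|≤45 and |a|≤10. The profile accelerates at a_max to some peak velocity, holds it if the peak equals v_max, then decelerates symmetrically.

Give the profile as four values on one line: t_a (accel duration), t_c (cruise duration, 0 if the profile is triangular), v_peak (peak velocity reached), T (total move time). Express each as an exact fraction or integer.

v_max²/a_max = 45²/10 = 405/2
160 < 405/2 ⇒ no cruise
v_peak = √(160·10) = √1600 = 40
t_a = 40/10 = 4; t_c = 0
T = 2·4 = 8

t_a=4 t_c=0 v_peak=40 T=8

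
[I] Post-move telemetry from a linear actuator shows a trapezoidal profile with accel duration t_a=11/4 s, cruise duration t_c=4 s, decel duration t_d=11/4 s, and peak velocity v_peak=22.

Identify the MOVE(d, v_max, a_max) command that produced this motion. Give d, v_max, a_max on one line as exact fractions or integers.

a_max = 22/(11/4) = 8
d_a = ½·22·11/4 = 121/4; d_c = 22·4 = 88
d = 2·121/4 + 88 = 297/2
t_c = 4 > 0 ⇒ limit active, v_max = 22

d=297/2 v_max=22 a_max=8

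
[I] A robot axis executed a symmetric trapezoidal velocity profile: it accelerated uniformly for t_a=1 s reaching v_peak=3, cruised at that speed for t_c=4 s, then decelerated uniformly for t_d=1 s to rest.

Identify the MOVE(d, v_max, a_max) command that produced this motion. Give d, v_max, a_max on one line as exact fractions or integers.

a_max = 3/1 = 3
d_a = ½·3·1 = 3/2; d_c = 3·4 = 12
d = 2·3/2 + 12 = 15
t_c = 4 > 0 so v_max = 3

d=15 v_max=3 a_max=3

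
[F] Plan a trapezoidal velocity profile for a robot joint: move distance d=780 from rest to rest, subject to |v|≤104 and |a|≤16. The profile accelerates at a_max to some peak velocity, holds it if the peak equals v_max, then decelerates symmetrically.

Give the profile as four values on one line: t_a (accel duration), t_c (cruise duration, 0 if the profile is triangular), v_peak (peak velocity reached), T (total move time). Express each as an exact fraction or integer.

(v_max)²/a_max = 104²/16 = 676
780 ≥ 676 so v_max reached
t_a = 104/16 = 13/2; v_peak = 104
d_cruise = 780 − 676 = 104; t_c = 104/104 = 1
T = 2·13/2 + 1 = 14

t_a=13/2 t_c=1 v_peak=104 T=14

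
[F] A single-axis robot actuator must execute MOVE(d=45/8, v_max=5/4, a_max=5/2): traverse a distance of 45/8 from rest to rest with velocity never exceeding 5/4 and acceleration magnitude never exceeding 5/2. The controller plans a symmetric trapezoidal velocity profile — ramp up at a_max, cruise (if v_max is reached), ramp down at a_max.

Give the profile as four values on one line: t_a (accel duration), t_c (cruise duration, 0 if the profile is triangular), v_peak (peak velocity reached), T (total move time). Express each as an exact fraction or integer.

(v_max)²/a_max = (5/4)²/(5/2) = 5/8
45/8 ≥ 5/8 so v_max reached
t_a = (5/4)/(5/2) = 1/2; v_peak = 5/4
d_cruise = 45/8 − 5/8 = 5; t_c = 5/(5/4) = 4
T = 2·1/2 + 4 = 5

t_a=1/2 t_c=4 v_peak=5/4 T=5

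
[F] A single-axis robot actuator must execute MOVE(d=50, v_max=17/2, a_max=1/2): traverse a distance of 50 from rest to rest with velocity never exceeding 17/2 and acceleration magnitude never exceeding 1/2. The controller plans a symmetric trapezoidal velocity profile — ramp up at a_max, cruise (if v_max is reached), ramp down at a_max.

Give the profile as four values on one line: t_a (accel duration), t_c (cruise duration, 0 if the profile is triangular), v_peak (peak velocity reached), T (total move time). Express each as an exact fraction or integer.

t_a=10 t_c=0 v_peak=5 T=20

vₘ²/aₘ = (17/2)²/(1/2) = 289/2
50 < 289/2 ⇒ no cruise
v_peak = √(50·1/2) = √25 = 5
t_a = 5/(1/2) = 10; t_c = 0
T = 2·10 = 20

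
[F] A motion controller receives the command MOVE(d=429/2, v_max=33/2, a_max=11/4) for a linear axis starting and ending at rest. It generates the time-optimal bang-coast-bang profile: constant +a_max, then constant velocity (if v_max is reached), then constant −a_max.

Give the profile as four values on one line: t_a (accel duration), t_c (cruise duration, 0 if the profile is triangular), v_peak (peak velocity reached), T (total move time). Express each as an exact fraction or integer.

v_max²/a_max = (33/2)²/(11/4) = 99
429/2 ≥ 99 → trapezoidal
t_a = (33/2)/(11/4) = 6; v_peak = 33/2
d_cruise = 429/2 − 99 = 231/2; t_c = (231/2)/(33/2) = 7
T = 2·6 + 7 = 19

t_a=6 t_c=7 v_peak=33/2 T=19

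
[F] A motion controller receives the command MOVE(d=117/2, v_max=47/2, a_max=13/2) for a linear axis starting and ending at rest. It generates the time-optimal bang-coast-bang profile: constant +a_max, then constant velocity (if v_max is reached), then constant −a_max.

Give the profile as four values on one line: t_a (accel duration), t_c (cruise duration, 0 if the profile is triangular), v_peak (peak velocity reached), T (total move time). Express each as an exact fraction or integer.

vₘ²/aₘ = (47/2)²/(13/2) = 2209/26
117/2 < 2209/26 so t_c = 0
v_peak = √(117/2·13/2) = √(1521/4) = 39/2
t_a = (39/2)/(13/2) = 3; t_c = 0
T = 2·3 = 6

t_a=3 t_c=0 v_peak=39/2 T=6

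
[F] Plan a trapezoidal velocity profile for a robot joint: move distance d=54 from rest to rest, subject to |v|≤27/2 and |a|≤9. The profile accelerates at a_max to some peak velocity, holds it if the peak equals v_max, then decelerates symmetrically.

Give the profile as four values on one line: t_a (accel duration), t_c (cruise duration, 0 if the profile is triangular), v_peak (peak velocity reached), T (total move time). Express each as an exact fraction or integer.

(v_max)²/a_max = (27/2)²/9 = 81/4
54 ≥ 81/4 ⇒ cruise phase
t_a = (27/2)/9 = 3/2; v_peak = 27/2
d_cruise = 54 − 81/4 = 135/4; t_c = (135/4)/(27/2) = 5/2
T = 2·3/2 + 5/2 = 11/2

t_a=3/2 t_c=5/2 v_peak=27/2 T=11/2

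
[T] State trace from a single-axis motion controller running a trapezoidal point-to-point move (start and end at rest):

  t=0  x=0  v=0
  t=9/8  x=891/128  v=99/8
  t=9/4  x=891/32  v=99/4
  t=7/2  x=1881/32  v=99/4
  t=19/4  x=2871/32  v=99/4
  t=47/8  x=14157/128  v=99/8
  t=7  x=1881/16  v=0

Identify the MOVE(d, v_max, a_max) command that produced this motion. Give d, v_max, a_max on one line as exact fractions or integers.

d=1881/16 v_max=99/4 a_max=11

final state: t=7, x=1881/16, v=0 → d = 1881/16
a_max = (99/8−0)/(9/8−0) = 11
max v = 99/4 over t∈[9/4,19/4] → v_max = 99/4
check: 99/4·(9/4+5/2) = 1881/16 ✓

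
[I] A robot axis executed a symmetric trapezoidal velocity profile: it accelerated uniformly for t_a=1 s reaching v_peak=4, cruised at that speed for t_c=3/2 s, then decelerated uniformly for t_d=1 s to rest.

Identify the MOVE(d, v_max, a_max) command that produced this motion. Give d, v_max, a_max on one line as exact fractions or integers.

d=10 v_max=4 a_max=4

a_max = 4/1 = 4
d_a = ½·4·1 = 2; d_c = 4·3/2 = 6
d = 2·2 + 6 = 10
t_c = 3/2 > 0 so v_max = 4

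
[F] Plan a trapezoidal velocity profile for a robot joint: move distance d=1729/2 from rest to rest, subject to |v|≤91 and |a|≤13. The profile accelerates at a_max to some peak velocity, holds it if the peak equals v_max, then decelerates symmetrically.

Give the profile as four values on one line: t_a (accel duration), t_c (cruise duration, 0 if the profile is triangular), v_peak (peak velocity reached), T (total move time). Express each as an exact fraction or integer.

t_a=7 t_c=5/2 v_peak=91 T=33/2

vₘ²/aₘ = 91²/13 = 637
1729/2 ≥ 637 ⇒ cruise phase
t_a = 91/13 = 7; v_peak = 91
d_cruise = 1729/2 − 637 = 455/2; t_c = (455/2)/91 = 5/2
T = 2·7 + 5/2 = 33/2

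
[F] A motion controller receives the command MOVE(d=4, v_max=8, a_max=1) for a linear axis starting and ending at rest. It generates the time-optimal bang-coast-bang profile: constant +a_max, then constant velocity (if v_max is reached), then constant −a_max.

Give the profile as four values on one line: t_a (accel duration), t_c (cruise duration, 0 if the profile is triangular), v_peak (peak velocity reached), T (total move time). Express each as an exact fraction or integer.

vₘ²/aₘ = 8²/1 = 64
4 < 64 → triangular
v_peak = √(4·1) = √4 = 2
t_a = 2/1 = 2; t_c = 0
T = 2·2 = 4

t_a=2 t_c=0 v_peak=2 T=4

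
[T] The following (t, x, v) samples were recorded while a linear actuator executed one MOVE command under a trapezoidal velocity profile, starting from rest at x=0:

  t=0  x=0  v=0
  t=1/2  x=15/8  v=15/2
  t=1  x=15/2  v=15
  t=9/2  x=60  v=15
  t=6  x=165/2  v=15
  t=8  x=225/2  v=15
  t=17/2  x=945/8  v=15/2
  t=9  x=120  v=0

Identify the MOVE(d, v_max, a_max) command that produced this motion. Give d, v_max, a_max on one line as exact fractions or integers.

d=120 v_max=15 a_max=15

final state: t=9, x=120, v=0 → d = 120
a_max = (15/2−0)/(1/2−0) = 15
max v = 15 over t∈[1,8] → v_max = 15
check: 15·(1+7) = 120 ✓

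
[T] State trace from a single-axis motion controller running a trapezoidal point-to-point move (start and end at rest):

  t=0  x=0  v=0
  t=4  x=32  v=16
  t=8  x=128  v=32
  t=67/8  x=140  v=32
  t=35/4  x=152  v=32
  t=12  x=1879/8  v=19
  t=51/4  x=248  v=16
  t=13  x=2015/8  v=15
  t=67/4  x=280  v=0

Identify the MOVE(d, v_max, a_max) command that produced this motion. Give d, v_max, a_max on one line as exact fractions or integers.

d=280 v_max=32 a_max=4

final state: t=67/4, x=280, v=0 → d = 280
a_max = (16−0)/(4−0) = 4
max v = 32 over t∈[8,35/4] → v_max = 32
check: 32·(8+3/4) = 280 ✓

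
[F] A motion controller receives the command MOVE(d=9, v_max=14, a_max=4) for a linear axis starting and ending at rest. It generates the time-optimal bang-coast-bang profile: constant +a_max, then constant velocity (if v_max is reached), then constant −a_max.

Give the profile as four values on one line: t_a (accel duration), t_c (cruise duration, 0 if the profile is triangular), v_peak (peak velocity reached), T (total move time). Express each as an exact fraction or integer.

vₘ²/aₘ = 14²/4 = 49
9 < 49 ⇒ no cruise
v_peak = √(9·4) = √36 = 6
t_a = 6/4 = 3/2; t_c = 0
T = 2·3/2 = 3

t_a=3/2 t_c=0 v_peak=6 T=3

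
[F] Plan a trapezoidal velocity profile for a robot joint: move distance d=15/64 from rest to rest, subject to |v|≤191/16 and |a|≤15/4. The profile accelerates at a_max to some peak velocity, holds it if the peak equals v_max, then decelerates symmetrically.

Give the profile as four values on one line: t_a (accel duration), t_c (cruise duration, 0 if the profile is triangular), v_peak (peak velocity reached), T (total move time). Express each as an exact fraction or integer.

t_a=1/4 t_c=0 v_peak=15/16 T=1/2

v_max²/a_max = (191/16)²/(15/4) = 36481/960
15/64 < 36481/960 so t_c = 0
v_peak = √(15/64·15/4) = √(225/256) = 15/16
t_a = (15/16)/(15/4) = 1/4; t_c = 0
T = 2·1/4 = 1/2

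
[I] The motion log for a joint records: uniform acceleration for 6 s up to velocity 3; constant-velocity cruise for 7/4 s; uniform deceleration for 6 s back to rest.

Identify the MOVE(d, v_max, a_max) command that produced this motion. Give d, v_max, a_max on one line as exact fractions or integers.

d=93/4 v_max=3 a_max=1/2

a_max = 3/6 = 1/2
d_a = ½·3·6 = 9; d_c = 3·7/4 = 21/4
d = 2·9 + 21/4 = 93/4
t_c = 7/4 > 0 so v_max = 3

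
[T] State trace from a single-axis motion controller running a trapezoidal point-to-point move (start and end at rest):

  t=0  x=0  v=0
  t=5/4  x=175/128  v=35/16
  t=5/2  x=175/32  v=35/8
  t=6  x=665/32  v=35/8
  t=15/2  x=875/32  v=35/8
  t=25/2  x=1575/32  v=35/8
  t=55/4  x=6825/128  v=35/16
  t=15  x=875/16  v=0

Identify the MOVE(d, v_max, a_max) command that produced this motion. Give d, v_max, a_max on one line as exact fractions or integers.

d=875/16 v_max=35/8 a_max=7/4

final state: t=15, x=875/16, v=0 → d = 875/16
a_max = (35/16−0)/(5/4−0) = 7/4
max v = 35/8 over t∈[5/2,25/2] → v_max = 35/8
check: 35/8·(5/2+10) = 875/16 ✓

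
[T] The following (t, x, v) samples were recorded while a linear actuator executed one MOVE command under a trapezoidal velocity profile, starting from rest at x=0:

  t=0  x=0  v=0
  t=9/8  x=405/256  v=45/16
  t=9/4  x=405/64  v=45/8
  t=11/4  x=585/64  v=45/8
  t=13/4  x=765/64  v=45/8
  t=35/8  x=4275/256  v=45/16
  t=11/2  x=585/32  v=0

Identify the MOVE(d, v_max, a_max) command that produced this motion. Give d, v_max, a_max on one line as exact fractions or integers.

d=585/32 v_max=45/8 a_max=5/2

final state: t=11/2, x=585/32, v=0 → d = 585/32
a_max = (45/16−0)/(9/8−0) = 5/2
max v = 45/8 over t∈[9/4,13/4] → v_max = 45/8
check: 45/8·(9/4+1) = 585/32 ✓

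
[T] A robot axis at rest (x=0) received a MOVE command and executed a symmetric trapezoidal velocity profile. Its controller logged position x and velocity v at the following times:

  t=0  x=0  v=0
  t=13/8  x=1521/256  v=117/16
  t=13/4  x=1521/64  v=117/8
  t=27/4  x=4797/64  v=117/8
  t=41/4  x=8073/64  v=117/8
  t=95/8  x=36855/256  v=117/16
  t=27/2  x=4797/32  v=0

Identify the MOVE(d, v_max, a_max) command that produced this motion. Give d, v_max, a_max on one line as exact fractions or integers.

d=4797/32 v_max=117/8 a_max=9/2

final state: t=27/2, x=4797/32, v=0 → d = 4797/32
a_max = (117/16−0)/(13/8−0) = 9/2
max v = 117/8 over t∈[13/4,41/4] → v_max = 117/8
check: 117/8·(13/4+7) = 4797/32 ✓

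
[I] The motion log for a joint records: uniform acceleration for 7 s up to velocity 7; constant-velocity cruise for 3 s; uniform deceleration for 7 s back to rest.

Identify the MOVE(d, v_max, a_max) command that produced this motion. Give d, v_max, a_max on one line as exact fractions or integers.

a_max = 7/7 = 1
d_a = ½·7·7 = 49/2; d_c = 7·3 = 21
d = 2·49/2 + 21 = 70
t_c = 3 > 0 ⇒ limit active, v_max = 7

d=70 v_max=7 a_max=1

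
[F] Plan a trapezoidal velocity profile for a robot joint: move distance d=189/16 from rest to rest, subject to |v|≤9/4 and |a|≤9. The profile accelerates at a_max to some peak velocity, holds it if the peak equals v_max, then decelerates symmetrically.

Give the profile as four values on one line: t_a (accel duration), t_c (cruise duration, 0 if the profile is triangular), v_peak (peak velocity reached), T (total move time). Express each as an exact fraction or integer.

t_a=1/4 t_c=5 v_peak=9/4 T=11/2

v_max²/a_max = (9/4)²/9 = 9/16
189/16 ≥ 9/16 so v_max reached
t_a = (9/4)/9 = 1/4; v_peak = 9/4
d_cruise = 189/16 − 9/16 = 45/4; t_c = (45/4)/(9/4) = 5
T = 2·1/4 + 5 = 11/2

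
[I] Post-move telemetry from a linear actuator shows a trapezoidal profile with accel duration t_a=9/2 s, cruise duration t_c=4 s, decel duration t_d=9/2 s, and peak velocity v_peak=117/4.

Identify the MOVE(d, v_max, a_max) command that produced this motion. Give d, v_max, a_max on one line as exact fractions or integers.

d=1989/8 v_max=117/4 a_max=13/2

a_max = (117/4)/(9/2) = 13/2
d_a = ½·117/4·9/2 = 1053/16; d_c = 117/4·4 = 117
d = 2·1053/16 + 117 = 1989/8
t_c = 4 > 0 ⇒ limit active, v_max = 117/4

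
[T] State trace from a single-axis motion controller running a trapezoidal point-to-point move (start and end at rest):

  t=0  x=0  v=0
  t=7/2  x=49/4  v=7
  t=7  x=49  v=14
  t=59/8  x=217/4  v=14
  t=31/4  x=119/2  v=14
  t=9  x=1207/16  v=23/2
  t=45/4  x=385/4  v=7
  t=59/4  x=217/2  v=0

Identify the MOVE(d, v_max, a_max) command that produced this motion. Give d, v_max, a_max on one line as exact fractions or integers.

d=217/2 v_max=14 a_max=2

final state: t=59/4, x=217/2, v=0 → d = 217/2
a_max = (7−0)/(7/2−0) = 2
max v = 14 over t∈[7,31/4] → v_max = 14
check: 14·(7+3/4) = 217/2 ✓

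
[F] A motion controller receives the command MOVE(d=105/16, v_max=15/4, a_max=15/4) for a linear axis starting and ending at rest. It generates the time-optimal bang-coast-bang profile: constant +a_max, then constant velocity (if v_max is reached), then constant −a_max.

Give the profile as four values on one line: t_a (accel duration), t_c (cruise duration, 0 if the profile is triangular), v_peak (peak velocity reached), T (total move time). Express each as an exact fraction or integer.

v_max²/a_max = (15/4)²/(15/4) = 15/4
105/16 ≥ 15/4 so v_max reached
t_a = (15/4)/(15/4) = 1; v_peak = 15/4
d_cruise = 105/16 − 15/4 = 45/16; t_c = (45/16)/(15/4) = 3/4
T = 2·1 + 3/4 = 11/4

t_a=1 t_c=3/4 v_peak=15/4 T=11/4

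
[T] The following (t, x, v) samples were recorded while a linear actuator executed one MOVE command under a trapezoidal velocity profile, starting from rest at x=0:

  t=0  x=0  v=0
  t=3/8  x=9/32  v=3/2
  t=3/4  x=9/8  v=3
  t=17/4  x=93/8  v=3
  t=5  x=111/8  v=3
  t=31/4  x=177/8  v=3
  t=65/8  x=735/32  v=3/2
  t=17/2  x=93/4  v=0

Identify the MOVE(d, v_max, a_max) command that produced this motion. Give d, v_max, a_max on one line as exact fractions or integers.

final state: t=17/2, x=93/4, v=0 → d = 93/4
a_max = (3/2−0)/(3/8−0) = 4
max v = 3 over t∈[3/4,31/4] → v_max = 3
check: 3·(3/4+7) = 93/4 ✓

d=93/4 v_max=3 a_max=4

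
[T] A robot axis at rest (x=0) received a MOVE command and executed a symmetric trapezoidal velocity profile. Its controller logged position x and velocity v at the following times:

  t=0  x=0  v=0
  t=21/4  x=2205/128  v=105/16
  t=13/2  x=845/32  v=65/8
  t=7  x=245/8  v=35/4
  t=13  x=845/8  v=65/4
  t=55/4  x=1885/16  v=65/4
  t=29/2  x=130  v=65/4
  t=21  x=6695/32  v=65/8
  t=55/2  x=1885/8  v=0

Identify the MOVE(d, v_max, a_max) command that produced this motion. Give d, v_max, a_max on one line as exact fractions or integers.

final state: t=55/2, x=1885/8, v=0 → d = 1885/8
a_max = (105/16−0)/(21/4−0) = 5/4
max v = 65/4 over t∈[13,29/2] → v_max = 65/4
check: 65/4·(13+3/2) = 1885/8 ✓

d=1885/8 v_max=65/4 a_max=5/4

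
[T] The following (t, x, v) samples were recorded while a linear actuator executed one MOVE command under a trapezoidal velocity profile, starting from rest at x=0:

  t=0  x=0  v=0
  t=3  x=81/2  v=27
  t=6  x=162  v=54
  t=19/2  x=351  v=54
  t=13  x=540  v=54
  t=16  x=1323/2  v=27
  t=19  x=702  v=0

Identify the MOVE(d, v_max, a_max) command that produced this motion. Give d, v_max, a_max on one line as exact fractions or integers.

final state: t=19, x=702, v=0 → d = 702
a_max = (27−0)/(3−0) = 9
max v = 54 over t∈[6,13] → v_max = 54
check: 54·(6+7) = 702 ✓

d=702 v_max=54 a_max=9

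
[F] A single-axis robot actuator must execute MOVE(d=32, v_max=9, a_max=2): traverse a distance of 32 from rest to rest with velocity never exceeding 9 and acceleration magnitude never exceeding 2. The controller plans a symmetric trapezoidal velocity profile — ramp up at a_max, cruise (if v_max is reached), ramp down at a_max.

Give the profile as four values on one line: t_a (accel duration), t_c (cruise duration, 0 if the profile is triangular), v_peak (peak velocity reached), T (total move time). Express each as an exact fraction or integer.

vₘ²/aₘ = 9²/2 = 81/2
32 < 81/2 ⇒ no cruise
v_peak = √(32·2) = √64 = 8
t_a = 8/2 = 4; t_c = 0
T = 2·4 = 8

t_a=4 t_c=0 v_peak=8 T=8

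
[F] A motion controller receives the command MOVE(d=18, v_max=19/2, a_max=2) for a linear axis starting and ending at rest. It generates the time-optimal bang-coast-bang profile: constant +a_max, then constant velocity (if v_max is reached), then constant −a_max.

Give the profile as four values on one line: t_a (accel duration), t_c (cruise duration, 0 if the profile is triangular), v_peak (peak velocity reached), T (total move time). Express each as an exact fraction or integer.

v_max²/a_max = (19/2)²/2 = 361/8
18 < 361/8 → triangular
v_peak = √(18·2) = √36 = 6
t_a = 6/2 = 3; t_c = 0
T = 2·3 = 6

t_a=3 t_c=0 v_peak=6 T=6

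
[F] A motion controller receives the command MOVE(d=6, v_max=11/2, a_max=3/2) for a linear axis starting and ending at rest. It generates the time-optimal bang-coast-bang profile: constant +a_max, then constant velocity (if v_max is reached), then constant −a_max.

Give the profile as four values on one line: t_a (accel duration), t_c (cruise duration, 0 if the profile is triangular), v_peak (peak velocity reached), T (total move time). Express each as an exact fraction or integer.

vₘ²/aₘ = (11/2)²/(3/2) = 121/6
6 < 121/6 so t_c = 0
v_peak = √(6·3/2) = √9 = 3
t_a = 3/(3/2) = 2; t_c = 0
T = 2·2 = 4

t_a=2 t_c=0 v_peak=3 T=4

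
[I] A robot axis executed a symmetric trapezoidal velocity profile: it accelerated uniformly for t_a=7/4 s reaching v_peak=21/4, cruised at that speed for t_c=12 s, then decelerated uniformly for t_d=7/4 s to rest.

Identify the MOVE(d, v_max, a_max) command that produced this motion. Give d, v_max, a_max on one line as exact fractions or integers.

d=1155/16 v_max=21/4 a_max=3

a_max = (21/4)/(7/4) = 3
d_a = ½·21/4·7/4 = 147/32; d_c = 21/4·12 = 63
d = 2·147/32 + 63 = 1155/16
t_c = 12 > 0 ⇒ limit active, v_max = 21/4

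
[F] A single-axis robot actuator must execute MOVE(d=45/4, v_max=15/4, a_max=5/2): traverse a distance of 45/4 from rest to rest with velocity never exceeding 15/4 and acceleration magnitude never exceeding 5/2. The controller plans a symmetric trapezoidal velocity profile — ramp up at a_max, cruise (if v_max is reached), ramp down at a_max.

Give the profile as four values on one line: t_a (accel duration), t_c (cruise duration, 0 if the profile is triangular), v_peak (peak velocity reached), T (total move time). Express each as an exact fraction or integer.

vₘ²/aₘ = (15/4)²/(5/2) = 45/8
45/4 ≥ 45/8 ⇒ cruise phase
t_a = (15/4)/(5/2) = 3/2; v_peak = 15/4
d_cruise = 45/4 − 45/8 = 45/8; t_c = (45/8)/(15/4) = 3/2
T = 2·3/2 + 3/2 = 9/2

t_a=3/2 t_c=3/2 v_peak=15/4 T=9/2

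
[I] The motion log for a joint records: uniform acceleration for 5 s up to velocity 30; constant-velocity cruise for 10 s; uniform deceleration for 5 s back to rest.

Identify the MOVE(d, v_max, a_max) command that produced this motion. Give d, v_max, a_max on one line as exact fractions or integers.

a_max = 30/5 = 6
d_a = ½·30·5 = 75; d_c = 30·10 = 300
d = 2·75 + 300 = 450
t_c = 10 > 0 ⇒ limit active, v_max = 30

d=450 v_max=30 a_max=6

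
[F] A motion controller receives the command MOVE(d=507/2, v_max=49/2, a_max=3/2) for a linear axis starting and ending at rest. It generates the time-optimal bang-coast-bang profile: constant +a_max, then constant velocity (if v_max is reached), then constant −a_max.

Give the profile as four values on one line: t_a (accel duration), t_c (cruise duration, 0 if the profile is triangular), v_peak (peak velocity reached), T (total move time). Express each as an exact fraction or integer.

t_a=13 t_c=0 v_peak=39/2 T=26

vₘ²/aₘ = (49/2)²/(3/2) = 2401/6
507/2 < 2401/6 ⇒ no cruise
v_peak = √(507/2·3/2) = √(1521/4) = 39/2
t_a = (39/2)/(3/2) = 13; t_c = 0
T = 2·13 = 26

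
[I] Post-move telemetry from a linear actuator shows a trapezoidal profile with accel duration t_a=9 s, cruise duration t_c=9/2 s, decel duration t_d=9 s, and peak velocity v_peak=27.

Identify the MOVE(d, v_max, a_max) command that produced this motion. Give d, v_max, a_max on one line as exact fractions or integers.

d=729/2 v_max=27 a_max=3

a_max = 27/9 = 3
d_a = ½·27·9 = 243/2; d_c = 27·9/2 = 243/2
d = 2·243/2 + 243/2 = 729/2
t_c = 9/2 > 0 → v_max = v_peak = 27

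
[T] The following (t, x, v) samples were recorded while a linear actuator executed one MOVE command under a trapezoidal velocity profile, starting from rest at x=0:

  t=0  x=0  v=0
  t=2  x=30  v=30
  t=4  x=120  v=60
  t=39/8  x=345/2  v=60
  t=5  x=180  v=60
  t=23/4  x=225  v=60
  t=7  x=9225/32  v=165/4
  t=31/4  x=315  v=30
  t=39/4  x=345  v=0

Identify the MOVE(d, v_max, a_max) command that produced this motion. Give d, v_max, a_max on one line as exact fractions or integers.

final state: t=39/4, x=345, v=0 → d = 345
a_max = (30−0)/(2−0) = 15
max v = 60 over t∈[4,23/4] → v_max = 60
check: 60·(4+7/4) = 345 ✓

d=345 v_max=60 a_max=15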